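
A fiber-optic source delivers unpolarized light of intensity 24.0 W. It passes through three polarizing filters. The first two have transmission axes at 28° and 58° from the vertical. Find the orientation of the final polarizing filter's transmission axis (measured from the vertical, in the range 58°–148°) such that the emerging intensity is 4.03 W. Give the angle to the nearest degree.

Unpolarized light through the first polarizer → I₁ = ½ I₀, now polarized at 28°.
I₂ = I₁ cos²(58° − 28°) = 0.5 I₀ · cos²(30°) = 0.375 I₀.
Target fraction: 4.03 / 24.0 W = 0.1679 of I₀.
Need I₃/I₀ = 0.1679, so cos²(θ − 58°) = 0.1679 / 0.375 = 0.4478.
θ − 58° = arccos(√0.4478) = 48.0°, giving θ ≈ 58 + 48.0 = 106.0°.

θ ≈ 106°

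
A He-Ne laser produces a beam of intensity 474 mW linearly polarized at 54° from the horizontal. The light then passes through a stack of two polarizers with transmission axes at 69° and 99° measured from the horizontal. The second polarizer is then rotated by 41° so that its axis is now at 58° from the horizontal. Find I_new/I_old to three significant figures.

I_new/I_old ≈ 1.28

Before rotation:
By Malus's law, I₁ = I₀ cos²(69° − 54°) = I₀ cos²(15°) = 0.933 I₀.
I₂ = I₁ cos²(99° − 69°) = 0.933 I₀ · cos²(30°) = 0.6998 I₀.
After rotation:
I₁ = I₀ cos²(69° − 54°) = I₀ cos²(15°) = 0.933 I₀.
I₂ = I₁ cos²(58° − 69°) = 0.933 I₀ · cos²(11°) = 0.899 I₀.
Ratio = 0.899 / 0.6998 = 1.285.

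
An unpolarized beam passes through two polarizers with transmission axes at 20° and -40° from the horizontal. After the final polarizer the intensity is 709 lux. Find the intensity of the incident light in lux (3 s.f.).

Unpolarized light through the first polarizer → I₁ = ½ I₀, now polarized at 20°.
I₂ = I₁ cos²(-40° − 20°) = 0.5 I₀ · cos²(60°) = 0.125 I₀.
So 709 lux = 0.125 I₀, giving I₀ = 709/0.125 = 5672 lux.

I₀ ≈ 5670 lux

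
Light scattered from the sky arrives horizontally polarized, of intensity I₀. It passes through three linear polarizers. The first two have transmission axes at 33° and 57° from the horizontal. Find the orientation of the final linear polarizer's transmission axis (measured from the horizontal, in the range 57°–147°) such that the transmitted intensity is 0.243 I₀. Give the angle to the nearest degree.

θ ≈ 107°

By Malus's law, I₁ = I₀ cos²(33° − 0°) = I₀ cos²(33°) = 0.7034 I₀.
I₂ = I₁ cos²(57° − 33°) = 0.7034 I₀ · cos²(24°) = 0.587 I₀.
Need I₃/I₀ = 0.243, so cos²(θ − 57°) = 0.243 / 0.587 = 0.414.
θ − 57° = arccos(√0.414) = 50.0°, giving θ ≈ 57 + 50.0 = 107.0°.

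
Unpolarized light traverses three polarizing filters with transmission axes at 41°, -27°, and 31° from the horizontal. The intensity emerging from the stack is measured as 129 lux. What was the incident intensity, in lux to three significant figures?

I₀ ≈ 6550 lux

Unpolarized light through the first polarizer → I₁ = ½ I₀, now polarized at 41°.
I₂ = I₁ cos²(-27° − 41°) = 0.5 I₀ · cos²(68°) = 0.07017 I₀.
I₃ = I₂ cos²(31° + 27°) = 0.07017 I₀ · cos²(58°) = 0.0197 I₀.
So 129 lux = 0.0197 I₀, giving I₀ = 129/0.0197 = 6547 lux.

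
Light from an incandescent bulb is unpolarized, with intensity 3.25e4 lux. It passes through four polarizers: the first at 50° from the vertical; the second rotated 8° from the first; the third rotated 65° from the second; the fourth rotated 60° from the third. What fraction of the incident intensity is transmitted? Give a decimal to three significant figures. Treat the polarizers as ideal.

Unpolarized light through the first polarizer → I₁ = 3.25e4 lux/2 = 1.625e+04 lux, polarized at 50°.
I₂ = I₁ · cos²(8°) = 1.625e+04 · 0.9806 = 1.594e+04 lux.
I₃ = I₂ · cos²(65°) = 1.594e+04 · 0.1786 = 2846 lux.
I₄ = I₃ · cos²(60°) = 2846 · 0.25 = 711.5 lux.
Transmitted fraction = 0.02189.

I/I₀ ≈ 0.0219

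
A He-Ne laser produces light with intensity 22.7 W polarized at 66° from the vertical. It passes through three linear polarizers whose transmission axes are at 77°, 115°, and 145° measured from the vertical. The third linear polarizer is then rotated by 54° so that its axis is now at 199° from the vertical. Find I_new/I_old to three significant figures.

I_new/I_old ≈ 0.0146

Before rotation:
I₁ = I₀ cos²(77° − 66°) = I₀ cos²(11°) = 0.9636 I₀.
I₂ = I₁ cos²(115° − 77°) = 0.9636 I₀ · cos²(38°) = 0.5984 I₀.
I₃ = I₂ cos²(145° − 115°) = 0.5984 I₀ · cos²(30°) = 0.4488 I₀.
After rotation:
I₁ = I₀ cos²(77° − 66°) = I₀ cos²(11°) = 0.9636 I₀.
I₂ = I₁ cos²(115° − 77°) = 0.9636 I₀ · cos²(38°) = 0.5984 I₀.
I₃ = I₂ cos²(199° − 115°) = 0.5984 I₀ · cos²(84°) = 0.006538 I₀.
Ratio = 0.006538 / 0.4488 = 0.01457.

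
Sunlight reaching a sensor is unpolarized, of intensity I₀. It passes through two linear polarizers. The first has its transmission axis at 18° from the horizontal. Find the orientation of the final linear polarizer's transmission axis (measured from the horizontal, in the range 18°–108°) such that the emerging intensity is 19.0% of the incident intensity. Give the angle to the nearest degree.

Unpolarized light through the first polarizer → I₁ = ½ I₀, now polarized at 18°.
Need I₂/I₀ = 0.19, so cos²(θ − 18°) = 0.19 / 0.5 = 0.38.
θ − 18° = arccos(√0.38) = 51.9°, giving θ ≈ 18 + 51.9 = 69.9°.

θ ≈ 70°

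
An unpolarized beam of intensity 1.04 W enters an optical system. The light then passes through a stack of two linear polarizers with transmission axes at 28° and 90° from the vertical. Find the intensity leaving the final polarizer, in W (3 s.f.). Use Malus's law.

Unpolarized light through the first polarizer → I₁ = 1.04 W/2 = 0.52 W, polarized at 28°.
I₂ = I₁ · cos²(62°) = 0.52 · 0.2204 = 0.1146 W.

I ≈ 0.115 W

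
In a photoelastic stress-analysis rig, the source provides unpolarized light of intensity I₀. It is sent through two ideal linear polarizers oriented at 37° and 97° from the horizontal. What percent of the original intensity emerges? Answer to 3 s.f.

≈ 12.5%

Unpolarized light through the first polarizer → I₁ = ½ I₀, now polarized at 37°.
I₂ = I₁ cos²(97° − 37°) = 0.5 I₀ · cos²(60°) = 0.125 I₀.
That is 12.5% of the incident intensity.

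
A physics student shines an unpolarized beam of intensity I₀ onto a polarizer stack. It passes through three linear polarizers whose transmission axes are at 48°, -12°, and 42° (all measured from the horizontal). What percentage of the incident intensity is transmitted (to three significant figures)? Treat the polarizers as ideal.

Unpolarized light through the first polarizer → I₁ = ½ I₀, now polarized at 48°.
I₂ = I₁ cos²(-12° − 48°) = 0.5 I₀ · cos²(60°) = 0.125 I₀.
I₃ = I₂ cos²(42° + 12°) = 0.125 I₀ · cos²(54°) = 0.04319 I₀.
That is 4.319% of the incident intensity.

≈ 4.32%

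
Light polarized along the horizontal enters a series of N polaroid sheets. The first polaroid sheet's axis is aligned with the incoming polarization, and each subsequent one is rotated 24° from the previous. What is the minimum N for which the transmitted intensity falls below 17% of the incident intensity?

N = 11

First polarizer is aligned with the polarization: full transmission.
Each further stage multiplies by cos²(24°) = 0.8346.
After N polarizers: T = 0.8346^(N−1). Require T < 0.17 ⇒ N−1 > ln(0.17)/ln(0.8346) = 9.80, so N−1 ≥ 10 and N = 11.
Check: N=11 gives T = 0.1639 < 0.17; N=10 gives T = 0.1964.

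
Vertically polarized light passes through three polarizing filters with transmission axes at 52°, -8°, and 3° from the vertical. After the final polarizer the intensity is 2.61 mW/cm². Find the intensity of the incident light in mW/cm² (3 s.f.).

By Malus's law, I₁ = I₀ cos²(52° − 0°) = I₀ cos²(52°) = 0.379 I₀.
I₂ = I₁ cos²(-8° − 52°) = 0.379 I₀ · cos²(60°) = 0.09476 I₀.
I₃ = I₂ cos²(3° + 8°) = 0.09476 I₀ · cos²(11°) = 0.09131 I₀.
So 2.61 mW/cm² = 0.09131 I₀, giving I₀ = 2.61/0.09131 = 28.58 mW/cm².

I₀ ≈ 28.6 mW/cm²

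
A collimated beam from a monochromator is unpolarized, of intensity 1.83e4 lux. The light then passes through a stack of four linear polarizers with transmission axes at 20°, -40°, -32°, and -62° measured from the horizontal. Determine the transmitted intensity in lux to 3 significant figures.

Unpolarized light through the first polarizer → I₁ = 1.83e4 lux/2 = 9150 lux, polarized at 20°.
I₂ = I₁ · cos²(60°) = 9150 · 0.25 = 2288 lux.
I₃ = I₂ · cos²(8°) = 2288 · 0.9806 = 2243 lux.
I₄ = I₃ · cos²(30°) = 2243 · 0.75 = 1682 lux.

I ≈ 1680 lux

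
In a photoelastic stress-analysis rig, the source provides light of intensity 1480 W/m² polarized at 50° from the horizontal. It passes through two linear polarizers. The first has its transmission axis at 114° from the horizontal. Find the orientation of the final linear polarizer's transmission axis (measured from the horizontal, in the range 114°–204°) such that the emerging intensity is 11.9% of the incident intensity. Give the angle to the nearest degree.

I₁ = I₀ cos²(114° − 50°) = I₀ cos²(64°) = 0.1922 I₀.
Need I₂/I₀ = 0.119, so cos²(θ − 114°) = 0.119 / 0.1922 = 0.6192.
θ − 114° = arccos(√0.6192) = 38.1°, giving θ ≈ 114 + 38.1 = 152.1°.

θ ≈ 152°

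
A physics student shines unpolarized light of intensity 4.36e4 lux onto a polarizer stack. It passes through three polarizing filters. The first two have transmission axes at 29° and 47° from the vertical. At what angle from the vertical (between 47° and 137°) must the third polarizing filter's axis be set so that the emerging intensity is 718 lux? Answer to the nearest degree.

Unpolarized light through the first polarizer → I₁ = ½ I₀, now polarized at 29°.
I₂ = I₁ cos²(47° − 29°) = 0.5 I₀ · cos²(18°) = 0.4523 I₀.
Target fraction: 718 / 4.36e4 lux = 0.01647 of I₀.
Need I₃/I₀ = 0.01647, so cos²(θ − 47°) = 0.01647 / 0.4523 = 0.03641.
θ − 47° = arccos(√0.03641) = 79.0°, giving θ ≈ 47 + 79.0 = 126.0°.

θ ≈ 126°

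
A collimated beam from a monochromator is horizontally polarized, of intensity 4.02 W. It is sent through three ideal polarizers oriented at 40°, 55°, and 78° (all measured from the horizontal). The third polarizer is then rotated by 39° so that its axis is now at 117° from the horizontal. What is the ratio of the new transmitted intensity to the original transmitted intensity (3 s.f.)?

Before rotation:
I₁ = I₀ cos²(40° − 0°) = I₀ cos²(40°) = 0.5868 I₀.
I₂ = I₁ cos²(55° − 40°) = 0.5868 I₀ · cos²(15°) = 0.5475 I₀.
I₃ = I₂ cos²(78° − 55°) = 0.5475 I₀ · cos²(23°) = 0.4639 I₀.
After rotation:
I₁ = I₀ cos²(40° − 0°) = I₀ cos²(40°) = 0.5868 I₀.
I₂ = I₁ cos²(55° − 40°) = 0.5868 I₀ · cos²(15°) = 0.5475 I₀.
I₃ = I₂ cos²(117° − 55°) = 0.5475 I₀ · cos²(62°) = 0.1207 I₀.
Ratio = 0.1207 / 0.4639 = 0.2601.

I_new/I_old ≈ 0.260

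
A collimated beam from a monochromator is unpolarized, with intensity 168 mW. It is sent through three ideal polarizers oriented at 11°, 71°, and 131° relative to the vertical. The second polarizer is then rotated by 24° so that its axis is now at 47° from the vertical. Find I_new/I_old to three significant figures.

I_new/I_old ≈ 0.114

Before rotation:
Unpolarized light through the first polarizer → I₁ = ½ I₀, now polarized at 11°.
I₂ = I₁ cos²(71° − 11°) = 0.5 I₀ · cos²(60°) = 0.125 I₀.
I₃ = I₂ cos²(131° − 71°) = 0.125 I₀ · cos²(60°) = 0.03125 I₀.
After rotation:
Unpolarized light through the first polarizer → I₁ = ½ I₀, now polarized at 11°.
I₂ = I₁ cos²(47° − 11°) = 0.5 I₀ · cos²(36°) = 0.3273 I₀.
I₃ = I₂ cos²(131° − 47°) = 0.3273 I₀ · cos²(84°) = 0.003576 I₀.
Ratio = 0.003576 / 0.03125 = 0.1144.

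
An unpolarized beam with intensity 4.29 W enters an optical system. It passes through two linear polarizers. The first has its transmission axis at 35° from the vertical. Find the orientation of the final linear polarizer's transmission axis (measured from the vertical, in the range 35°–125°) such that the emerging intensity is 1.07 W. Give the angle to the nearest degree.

Unpolarized light through the first polarizer → I₁ = ½ I₀, now polarized at 35°.
Target fraction: 1.07 / 4.29 W = 0.2494 of I₀.
Need I₂/I₀ = 0.2494, so cos²(θ − 35°) = 0.2494 / 0.5 = 0.4988.
θ − 35° = arccos(√0.4988) = 45.1°, giving θ ≈ 35 + 45.1 = 80.1°.

θ ≈ 80°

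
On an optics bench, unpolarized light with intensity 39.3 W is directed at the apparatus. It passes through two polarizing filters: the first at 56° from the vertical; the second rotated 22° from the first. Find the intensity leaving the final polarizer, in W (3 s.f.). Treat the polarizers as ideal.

Unpolarized light through the first polarizer → I₁ = 39.3 W/2 = 19.65 W, polarized at 56°.
I₂ = I₁ · cos²(22°) = 19.65 · 0.8597 = 16.89 W.

I ≈ 16.9 W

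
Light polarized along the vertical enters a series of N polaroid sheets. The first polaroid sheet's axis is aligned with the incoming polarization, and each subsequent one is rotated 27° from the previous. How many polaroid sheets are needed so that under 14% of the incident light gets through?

First polarizer is aligned with the polarization: full transmission.
Each further stage multiplies by cos²(27°) = 0.7939.
After N polarizers: T = 0.7939^(N−1). Require T < 0.14 ⇒ N−1 > ln(0.14)/ln(0.7939) = 8.52, so N−1 ≥ 9 and N = 10.
Check: N=10 gives T = 0.1253 < 0.14; N=9 gives T = 0.1578.

N = 10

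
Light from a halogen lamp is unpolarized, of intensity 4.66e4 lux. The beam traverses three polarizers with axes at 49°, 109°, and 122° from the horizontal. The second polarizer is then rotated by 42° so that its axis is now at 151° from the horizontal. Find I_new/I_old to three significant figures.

Before rotation:
Unpolarized light through the first polarizer → I₁ = ½ I₀, now polarized at 49°.
I₂ = I₁ cos²(109° − 49°) = 0.5 I₀ · cos²(60°) = 0.125 I₀.
I₃ = I₂ cos²(122° − 109°) = 0.125 I₀ · cos²(13°) = 0.1187 I₀.
After rotation:
Unpolarized light through the first polarizer → I₁ = ½ I₀, now polarized at 49°.
Angle between axes 1 and 2: 78°. I₂ = 0.5 I₀ · cos²(78°) = 0.02161 I₀.
I₃ = I₂ cos²(122° − 151°) = 0.02161 I₀ · cos²(29°) = 0.01653 I₀.
Ratio = 0.01653 / 0.1187 = 0.1393.

I_new/I_old ≈ 0.139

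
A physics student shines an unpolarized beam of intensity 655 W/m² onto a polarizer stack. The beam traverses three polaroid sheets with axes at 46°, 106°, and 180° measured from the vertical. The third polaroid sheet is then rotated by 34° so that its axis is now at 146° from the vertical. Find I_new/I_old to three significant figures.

Before rotation:
Unpolarized light through the first polarizer → I₁ = ½ I₀, now polarized at 46°.
I₂ = I₁ cos²(106° − 46°) = 0.5 I₀ · cos²(60°) = 0.125 I₀.
I₃ = I₂ cos²(180° − 106°) = 0.125 I₀ · cos²(74°) = 0.009497 I₀.
After rotation:
Unpolarized light through the first polarizer → I₁ = ½ I₀, now polarized at 46°.
I₂ = I₁ cos²(106° − 46°) = 0.5 I₀ · cos²(60°) = 0.125 I₀.
I₃ = I₂ cos²(146° − 106°) = 0.125 I₀ · cos²(40°) = 0.07335 I₀.
Ratio = 0.07335 / 0.009497 = 7.724.

I_new/I_old ≈ 7.72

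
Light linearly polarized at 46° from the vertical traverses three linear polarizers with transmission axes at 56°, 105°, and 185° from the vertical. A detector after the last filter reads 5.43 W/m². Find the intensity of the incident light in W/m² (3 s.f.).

I₀ ≈ 431 W/m²

By Malus's law, I₁ = I₀ cos²(56° − 46°) = I₀ cos²(10°) = 0.9698 I₀.
I₂ = I₁ cos²(105° − 56°) = 0.9698 I₀ · cos²(49°) = 0.4174 I₀.
I₃ = I₂ cos²(185° − 105°) = 0.4174 I₀ · cos²(80°) = 0.01259 I₀.
So 5.43 W/m² = 0.01259 I₀, giving I₀ = 5.43/0.01259 = 431.4 W/m².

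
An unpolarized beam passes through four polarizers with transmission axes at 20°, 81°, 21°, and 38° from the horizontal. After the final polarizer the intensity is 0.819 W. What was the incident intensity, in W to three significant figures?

I₀ ≈ 30.5 W

Unpolarized light through the first polarizer → I₁ = ½ I₀, now polarized at 20°.
I₂ = I₁ cos²(81° − 20°) = 0.5 I₀ · cos²(61°) = 0.1175 I₀.
I₃ = I₂ cos²(21° − 81°) = 0.1175 I₀ · cos²(60°) = 0.02938 I₀.
I₄ = I₃ cos²(38° − 21°) = 0.02938 I₀ · cos²(17°) = 0.02687 I₀.
So 0.819 W = 0.02687 I₀, giving I₀ = 0.819/0.02687 = 30.48 W.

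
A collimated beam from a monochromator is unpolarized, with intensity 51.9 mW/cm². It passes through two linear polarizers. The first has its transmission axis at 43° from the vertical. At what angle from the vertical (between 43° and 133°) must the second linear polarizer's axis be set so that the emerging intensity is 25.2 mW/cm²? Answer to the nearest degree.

Unpolarized light through the first polarizer → I₁ = ½ I₀, now polarized at 43°.
Target fraction: 25.2 / 51.9 mW/cm² = 0.4855 of I₀.
Need I₂/I₀ = 0.4855, so cos²(θ − 43°) = 0.4855 / 0.5 = 0.9711.
θ − 43° = arccos(√0.9711) = 9.8°, giving θ ≈ 43 + 9.8 = 52.8°.

θ ≈ 53°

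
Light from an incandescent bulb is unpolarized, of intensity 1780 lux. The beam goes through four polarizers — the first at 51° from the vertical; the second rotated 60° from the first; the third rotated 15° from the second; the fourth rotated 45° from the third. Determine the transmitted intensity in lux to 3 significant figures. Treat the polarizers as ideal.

Unpolarized light through the first polarizer → I₁ = 1780 lux/2 = 890 lux, polarized at 51°.
I₂ = I₁ · cos²(60°) = 890 · 0.25 = 222.5 lux.
I₃ = I₂ · cos²(15°) = 222.5 · 0.933 = 207.6 lux.
I₄ = I₃ · cos²(45°) = 207.6 · 0.5 = 103.8 lux.

I ≈ 104 lux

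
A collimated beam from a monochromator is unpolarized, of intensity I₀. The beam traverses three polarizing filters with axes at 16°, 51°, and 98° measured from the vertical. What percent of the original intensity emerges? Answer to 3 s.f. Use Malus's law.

Unpolarized light through the first polarizer → I₁ = ½ I₀, now polarized at 16°.
I₂ = I₁ cos²(51° − 16°) = 0.5 I₀ · cos²(35°) = 0.3355 I₀.
I₃ = I₂ cos²(98° − 51°) = 0.3355 I₀ · cos²(47°) = 0.1561 I₀.
That is 15.61% of the incident intensity.

≈ 15.6%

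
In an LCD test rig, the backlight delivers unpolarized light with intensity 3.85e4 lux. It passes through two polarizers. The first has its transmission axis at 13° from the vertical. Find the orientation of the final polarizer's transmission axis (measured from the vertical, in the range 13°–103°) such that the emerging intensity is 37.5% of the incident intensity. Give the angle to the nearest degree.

θ ≈ 43°

Unpolarized light through the first polarizer → I₁ = ½ I₀, now polarized at 13°.
Need I₂/I₀ = 0.375, so cos²(θ − 13°) = 0.375 / 0.5 = 0.75.
θ − 13° = arccos(√0.75) = 30.0°, giving θ ≈ 13 + 30.0 = 43.0°.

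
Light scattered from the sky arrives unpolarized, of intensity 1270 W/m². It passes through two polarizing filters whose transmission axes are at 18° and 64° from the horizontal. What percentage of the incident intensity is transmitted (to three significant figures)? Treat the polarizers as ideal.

≈ 24.1%

Unpolarized light through the first polarizer → I₁ = 1270 W/m²/2 = 635 W/m², polarized at 18°.
I₂ = I₁ · cos²(46°) = 635 · 0.4826 = 306.4 W/m².
That is 24.13% of the incident intensity.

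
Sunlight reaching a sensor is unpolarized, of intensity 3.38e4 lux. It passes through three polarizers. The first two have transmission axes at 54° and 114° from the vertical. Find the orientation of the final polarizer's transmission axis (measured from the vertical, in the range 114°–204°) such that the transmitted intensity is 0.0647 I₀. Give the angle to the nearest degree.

θ ≈ 158°

Unpolarized light through the first polarizer → I₁ = ½ I₀, now polarized at 54°.
I₂ = I₁ cos²(114° − 54°) = 0.5 I₀ · cos²(60°) = 0.125 I₀.
Need I₃/I₀ = 0.0647, so cos²(θ − 114°) = 0.0647 / 0.125 = 0.5176.
θ − 114° = arccos(√0.5176) = 44.0°, giving θ ≈ 114 + 44.0 = 158.0°.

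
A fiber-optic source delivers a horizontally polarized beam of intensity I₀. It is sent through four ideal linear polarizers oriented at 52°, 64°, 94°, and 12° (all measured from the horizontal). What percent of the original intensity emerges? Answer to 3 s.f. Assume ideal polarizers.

≈ 0.527%

I₁ = I₀ cos²(52° − 0°) = I₀ cos²(52°) = 0.379 I₀.
I₂ = I₁ cos²(64° − 52°) = 0.379 I₀ · cos²(12°) = 0.3627 I₀.
I₃ = I₂ cos²(94° − 64°) = 0.3627 I₀ · cos²(30°) = 0.272 I₀.
I₄ = I₃ cos²(12° − 94°) = 0.272 I₀ · cos²(82°) = 0.005268 I₀.
That is 0.5268% of the incident intensity.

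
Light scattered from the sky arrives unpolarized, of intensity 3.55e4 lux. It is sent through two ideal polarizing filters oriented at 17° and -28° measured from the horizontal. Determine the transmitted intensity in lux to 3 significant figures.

I ≈ 8880 lux

Unpolarized light through the first polarizer → I₁ = 3.55e4 lux/2 = 1.775e+04 lux, polarized at 17°.
I₂ = I₁ · cos²(45°) = 1.775e+04 · 0.5 = 8875 lux.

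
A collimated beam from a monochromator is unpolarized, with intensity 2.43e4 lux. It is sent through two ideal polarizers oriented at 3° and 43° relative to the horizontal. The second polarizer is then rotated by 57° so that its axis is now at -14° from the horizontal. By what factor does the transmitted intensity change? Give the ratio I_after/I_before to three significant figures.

Before rotation:
Unpolarized light through the first polarizer → I₁ = ½ I₀, now polarized at 3°.
I₂ = I₁ cos²(43° − 3°) = 0.5 I₀ · cos²(40°) = 0.2934 I₀.
After rotation:
Unpolarized light through the first polarizer → I₁ = ½ I₀, now polarized at 3°.
I₂ = I₁ cos²(-14° − 3°) = 0.5 I₀ · cos²(17°) = 0.4573 I₀.
Ratio = 0.4573 / 0.2934 = 1.558.

I_new/I_old ≈ 1.56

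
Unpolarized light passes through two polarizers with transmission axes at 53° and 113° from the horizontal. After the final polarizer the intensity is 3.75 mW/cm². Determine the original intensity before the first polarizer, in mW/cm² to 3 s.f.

I₀ ≈ 30.0 mW/cm²

Unpolarized light through the first polarizer → I₁ = ½ I₀, now polarized at 53°.
I₂ = I₁ cos²(113° − 53°) = 0.5 I₀ · cos²(60°) = 0.125 I₀.
So 3.75 mW/cm² = 0.125 I₀, giving I₀ = 3.75/0.125 = 30 mW/cm².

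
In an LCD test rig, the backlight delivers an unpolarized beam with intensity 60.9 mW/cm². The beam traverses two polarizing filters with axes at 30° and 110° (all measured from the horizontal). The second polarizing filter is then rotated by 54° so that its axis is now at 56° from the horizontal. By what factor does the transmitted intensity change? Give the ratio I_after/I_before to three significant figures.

I_new/I_old ≈ 26.8

Before rotation:
Unpolarized light through the first polarizer → I₁ = ½ I₀, now polarized at 30°.
I₂ = I₁ cos²(110° − 30°) = 0.5 I₀ · cos²(80°) = 0.01508 I₀.
After rotation:
Unpolarized light through the first polarizer → I₁ = ½ I₀, now polarized at 30°.
I₂ = I₁ cos²(56° − 30°) = 0.5 I₀ · cos²(26°) = 0.4039 I₀.
Ratio = 0.4039 / 0.01508 = 26.79.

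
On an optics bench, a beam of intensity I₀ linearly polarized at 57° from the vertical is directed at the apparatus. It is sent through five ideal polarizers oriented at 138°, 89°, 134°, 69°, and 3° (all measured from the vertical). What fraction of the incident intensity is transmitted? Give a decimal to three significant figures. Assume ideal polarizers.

≈ 0.000156 I₀

I₁ = I₀ cos²(138° − 57°) = I₀ cos²(81°) = 0.02447 I₀.
I₂ = I₁ cos²(89° − 138°) = 0.02447 I₀ · cos²(49°) = 0.01053 I₀.
I₃ = I₂ cos²(134° − 89°) = 0.01053 I₀ · cos²(45°) = 0.005266 I₀.
I₄ = I₃ cos²(69° − 134°) = 0.005266 I₀ · cos²(65°) = 0.0009406 I₀.
I₅ = I₄ cos²(3° − 69°) = 0.0009406 I₀ · cos²(66°) = 0.0001556 I₀.
Transmitted fraction = 0.0001556.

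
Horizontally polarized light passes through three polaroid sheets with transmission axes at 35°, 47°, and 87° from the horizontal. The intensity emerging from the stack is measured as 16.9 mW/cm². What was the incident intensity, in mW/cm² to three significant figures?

By Malus's law, I₁ = I₀ cos²(35° − 0°) = I₀ cos²(35°) = 0.671 I₀.
I₂ = I₁ cos²(47° − 35°) = 0.671 I₀ · cos²(12°) = 0.642 I₀.
I₃ = I₂ cos²(87° − 47°) = 0.642 I₀ · cos²(40°) = 0.3767 I₀.
So 16.9 mW/cm² = 0.3767 I₀, giving I₀ = 16.9/0.3767 = 44.86 mW/cm².

I₀ ≈ 44.9 mW/cm²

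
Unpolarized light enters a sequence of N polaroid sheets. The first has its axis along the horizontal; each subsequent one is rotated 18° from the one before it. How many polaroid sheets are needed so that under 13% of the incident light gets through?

N = 15

First polarizer halves the unpolarized light: factor 1/2.
Each further stage multiplies by cos²(18°) = 0.9045.
After N polarizers: T = 0.5·0.9045^(N−1). Require T < 0.13 ⇒ N−1 > ln(0.13/0.5)/ln(0.9045) = 13.42, so N−1 ≥ 14 and N = 15.
Check: N=15 gives T = 0.1227 < 0.13; N=14 gives T = 0.1356.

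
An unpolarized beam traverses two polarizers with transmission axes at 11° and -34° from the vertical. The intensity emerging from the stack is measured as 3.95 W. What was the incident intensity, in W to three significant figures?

Unpolarized light through the first polarizer → I₁ = ½ I₀, now polarized at 11°.
I₂ = I₁ cos²(-34° − 11°) = 0.5 I₀ · cos²(45°) = 0.25 I₀.
So 3.95 W = 0.25 I₀, giving I₀ = 3.95/0.25 = 15.8 W.

I₀ ≈ 15.8 W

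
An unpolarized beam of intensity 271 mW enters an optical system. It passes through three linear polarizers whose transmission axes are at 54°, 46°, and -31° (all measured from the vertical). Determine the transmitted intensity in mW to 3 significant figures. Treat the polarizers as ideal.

I ≈ 6.72 mW

Unpolarized light through the first polarizer → I₁ = 271 mW/2 = 135.5 mW, polarized at 54°.
I₂ = I₁ · cos²(8°) = 135.5 · 0.9806 = 132.9 mW.
I₃ = I₂ · cos²(77°) = 132.9 · 0.0506 = 6.724 mW.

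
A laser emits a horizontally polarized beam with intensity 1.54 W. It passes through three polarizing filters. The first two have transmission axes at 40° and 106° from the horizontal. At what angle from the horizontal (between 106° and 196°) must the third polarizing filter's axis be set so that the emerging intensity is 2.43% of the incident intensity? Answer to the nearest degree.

θ ≈ 166°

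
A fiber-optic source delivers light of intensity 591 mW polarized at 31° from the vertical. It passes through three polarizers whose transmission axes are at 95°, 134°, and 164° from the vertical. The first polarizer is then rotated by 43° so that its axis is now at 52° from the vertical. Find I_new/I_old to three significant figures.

Before rotation:
I₁ = I₀ cos²(95° − 31°) = I₀ cos²(64°) = 0.1922 I₀.
I₂ = I₁ cos²(134° − 95°) = 0.1922 I₀ · cos²(39°) = 0.1161 I₀.
I₃ = I₂ cos²(164° − 134°) = 0.1161 I₀ · cos²(30°) = 0.08705 I₀.
After rotation:
I₁ = I₀ cos²(52° − 31°) = I₀ cos²(21°) = 0.8716 I₀.
I₂ = I₁ cos²(134° − 52°) = 0.8716 I₀ · cos²(82°) = 0.01688 I₀.
I₃ = I₂ cos²(164° − 134°) = 0.01688 I₀ · cos²(30°) = 0.01266 I₀.
Ratio = 0.01266 / 0.08705 = 0.1455.

I_new/I_old ≈ 0.145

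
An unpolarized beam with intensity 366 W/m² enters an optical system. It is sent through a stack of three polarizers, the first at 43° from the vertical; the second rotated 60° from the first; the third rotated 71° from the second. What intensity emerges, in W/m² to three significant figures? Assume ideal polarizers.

I ≈ 4.85 W/m²

Unpolarized light through the first polarizer → I₁ = 366 W/m²/2 = 183 W/m², polarized at 43°.
I₂ = I₁ · cos²(60°) = 183 · 0.25 = 45.75 W/m².
I₃ = I₂ · cos²(71°) = 45.75 · 0.106 = 4.849 W/m².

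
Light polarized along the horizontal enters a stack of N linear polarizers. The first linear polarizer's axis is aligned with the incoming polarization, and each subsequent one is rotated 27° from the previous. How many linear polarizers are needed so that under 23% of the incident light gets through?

N = 8

First polarizer is aligned with the polarization: full transmission.
Each further stage multiplies by cos²(27°) = 0.7939.
After N polarizers: T = 0.7939^(N−1). Require T < 0.23 ⇒ N−1 > ln(0.23)/ln(0.7939) = 6.37, so N−1 ≥ 7 and N = 8.
Check: N=8 gives T = 0.1988 < 0.23; N=7 gives T = 0.2504.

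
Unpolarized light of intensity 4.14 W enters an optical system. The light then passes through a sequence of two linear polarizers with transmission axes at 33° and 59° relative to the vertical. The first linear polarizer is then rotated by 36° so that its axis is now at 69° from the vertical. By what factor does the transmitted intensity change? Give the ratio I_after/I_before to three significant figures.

Before rotation:
Unpolarized light through the first polarizer → I₁ = ½ I₀, now polarized at 33°.
I₂ = I₁ cos²(59° − 33°) = 0.5 I₀ · cos²(26°) = 0.4039 I₀.
After rotation:
Unpolarized light through the first polarizer → I₁ = ½ I₀, now polarized at 69°.
I₂ = I₁ cos²(59° − 69°) = 0.5 I₀ · cos²(10°) = 0.4849 I₀.
Ratio = 0.4849 / 0.4039 = 1.201.

I_new/I_old ≈ 1.20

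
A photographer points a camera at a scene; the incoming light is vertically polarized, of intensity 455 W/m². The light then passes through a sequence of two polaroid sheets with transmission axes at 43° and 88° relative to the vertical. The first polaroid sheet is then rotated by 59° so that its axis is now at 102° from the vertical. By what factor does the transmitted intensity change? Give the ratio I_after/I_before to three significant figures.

I_new/I_old ≈ 0.152

Before rotation:
I₁ = I₀ cos²(43° − 0°) = I₀ cos²(43°) = 0.5349 I₀.
I₂ = I₁ cos²(88° − 43°) = 0.5349 I₀ · cos²(45°) = 0.2674 I₀.
After rotation:
I₁ = I₀ cos²(102° − 0°) = I₀ cos²(78°) = 0.04323 I₀.
I₂ = I₁ cos²(88° − 102°) = 0.04323 I₀ · cos²(14°) = 0.0407 I₀.
Ratio = 0.0407 / 0.2674 = 0.1522.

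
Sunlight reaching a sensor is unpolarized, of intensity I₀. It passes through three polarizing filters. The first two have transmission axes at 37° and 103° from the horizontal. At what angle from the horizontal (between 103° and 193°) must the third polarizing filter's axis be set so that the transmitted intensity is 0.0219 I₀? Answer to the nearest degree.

Unpolarized light through the first polarizer → I₁ = ½ I₀, now polarized at 37°.
I₂ = I₁ cos²(103° − 37°) = 0.5 I₀ · cos²(66°) = 0.08272 I₀.
Need I₃/I₀ = 0.0219, so cos²(θ − 103°) = 0.0219 / 0.08272 = 0.2648.
θ − 103° = arccos(√0.2648) = 59.0°, giving θ ≈ 103 + 59.0 = 162.0°.

θ ≈ 162°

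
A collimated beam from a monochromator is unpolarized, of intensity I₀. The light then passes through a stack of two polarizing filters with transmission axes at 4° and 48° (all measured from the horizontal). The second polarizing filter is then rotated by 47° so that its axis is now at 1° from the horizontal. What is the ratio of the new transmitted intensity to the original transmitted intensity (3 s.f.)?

Before rotation:
Unpolarized light through the first polarizer → I₁ = ½ I₀, now polarized at 4°.
I₂ = I₁ cos²(48° − 4°) = 0.5 I₀ · cos²(44°) = 0.2587 I₀.
After rotation:
Unpolarized light through the first polarizer → I₁ = ½ I₀, now polarized at 4°.
I₂ = I₁ cos²(1° − 4°) = 0.5 I₀ · cos²(3°) = 0.4986 I₀.
Ratio = 0.4986 / 0.2587 = 1.927.

I_new/I_old ≈ 1.93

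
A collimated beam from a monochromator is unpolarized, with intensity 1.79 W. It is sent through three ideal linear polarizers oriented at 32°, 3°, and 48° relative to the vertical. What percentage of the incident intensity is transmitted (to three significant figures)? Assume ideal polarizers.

Unpolarized light through the first polarizer → I₁ = 1.79 W/2 = 0.895 W, polarized at 32°.
I₂ = I₁ · cos²(29°) = 0.895 · 0.765 = 0.6846 W.
I₃ = I₂ · cos²(45°) = 0.6846 · 0.5 = 0.3423 W.
That is 19.12% of the incident intensity.

≈ 19.1%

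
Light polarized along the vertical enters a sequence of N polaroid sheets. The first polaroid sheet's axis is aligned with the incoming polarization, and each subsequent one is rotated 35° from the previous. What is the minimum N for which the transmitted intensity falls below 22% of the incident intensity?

First polarizer is aligned with the polarization: full transmission.
Each further stage multiplies by cos²(35°) = 0.671.
After N polarizers: T = 0.671^(N−1). Require T < 0.22 ⇒ N−1 > ln(0.22)/ln(0.671) = 3.80, so N−1 ≥ 4 and N = 5.
Check: N=5 gives T = 0.2027 < 0.22; N=4 gives T = 0.3021.

N = 5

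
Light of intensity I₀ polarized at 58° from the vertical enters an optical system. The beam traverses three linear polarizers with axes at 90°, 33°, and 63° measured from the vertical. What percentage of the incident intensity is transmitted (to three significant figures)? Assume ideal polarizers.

≈ 16.0%

By Malus's law, I₁ = I₀ cos²(90° − 58°) = I₀ cos²(32°) = 0.7192 I₀.
I₂ = I₁ cos²(33° − 90°) = 0.7192 I₀ · cos²(57°) = 0.2133 I₀.
I₃ = I₂ cos²(63° − 33°) = 0.2133 I₀ · cos²(30°) = 0.16 I₀.
That is 16% of the incident intensity.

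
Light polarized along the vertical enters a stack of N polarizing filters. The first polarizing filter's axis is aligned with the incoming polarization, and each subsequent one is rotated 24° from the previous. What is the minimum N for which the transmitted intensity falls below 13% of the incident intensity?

First polarizer is aligned with the polarization: full transmission.
Each further stage multiplies by cos²(24°) = 0.8346.
After N polarizers: T = 0.8346^(N−1). Require T < 0.13 ⇒ N−1 > ln(0.13)/ln(0.8346) = 11.28, so N−1 ≥ 12 and N = 13.
Check: N=13 gives T = 0.1142 < 0.13; N=12 gives T = 0.1368.

N = 13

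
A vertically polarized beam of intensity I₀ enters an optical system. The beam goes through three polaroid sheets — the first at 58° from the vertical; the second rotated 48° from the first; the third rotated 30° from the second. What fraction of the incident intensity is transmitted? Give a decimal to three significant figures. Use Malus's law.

By Malus's law, I₁ = I₀ cos²(58° − 0°) = I₀ cos²(58°) = 0.2808 I₀.
I₂ = I₁ cos²(48°) = 0.2808 · 0.4477 I₀ = 0.1257 I₀.
I₃ = I₂ cos²(30°) = 0.1257 · 0.75 I₀ = 0.0943 I₀.
Transmitted fraction = 0.0943.

≈ 0.0943 I₀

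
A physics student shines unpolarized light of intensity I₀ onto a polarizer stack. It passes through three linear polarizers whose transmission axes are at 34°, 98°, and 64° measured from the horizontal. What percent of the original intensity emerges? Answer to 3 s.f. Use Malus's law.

≈ 6.60%

Unpolarized light through the first polarizer → I₁ = ½ I₀, now polarized at 34°.
I₂ = I₁ cos²(98° − 34°) = 0.5 I₀ · cos²(64°) = 0.09608 I₀.
I₃ = I₂ cos²(64° − 98°) = 0.09608 I₀ · cos²(34°) = 0.06604 I₀.
That is 6.604% of the incident intensity.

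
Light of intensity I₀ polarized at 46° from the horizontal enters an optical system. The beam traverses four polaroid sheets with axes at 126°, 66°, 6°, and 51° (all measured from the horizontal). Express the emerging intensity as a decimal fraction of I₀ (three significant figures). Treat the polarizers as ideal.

≈ 0.000942 I₀

I₁ = I₀ cos²(126° − 46°) = I₀ cos²(80°) = 0.03015 I₀.
I₂ = I₁ cos²(66° − 126°) = 0.03015 I₀ · cos²(60°) = 0.007538 I₀.
I₃ = I₂ cos²(6° − 66°) = 0.007538 I₀ · cos²(60°) = 0.001885 I₀.
I₄ = I₃ cos²(51° − 6°) = 0.001885 I₀ · cos²(45°) = 0.0009423 I₀.
Transmitted fraction = 0.0009423.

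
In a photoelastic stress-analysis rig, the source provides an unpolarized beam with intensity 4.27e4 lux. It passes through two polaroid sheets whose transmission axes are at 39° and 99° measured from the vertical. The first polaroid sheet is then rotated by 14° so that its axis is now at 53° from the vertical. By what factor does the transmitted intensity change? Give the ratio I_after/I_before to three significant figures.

Before rotation:
Unpolarized light through the first polarizer → I₁ = ½ I₀, now polarized at 39°.
I₂ = I₁ cos²(99° − 39°) = 0.5 I₀ · cos²(60°) = 0.125 I₀.
After rotation:
Unpolarized light through the first polarizer → I₁ = ½ I₀, now polarized at 53°.
I₂ = I₁ cos²(99° − 53°) = 0.5 I₀ · cos²(46°) = 0.2413 I₀.
Ratio = 0.2413 / 0.125 = 1.93.

I_new/I_old ≈ 1.93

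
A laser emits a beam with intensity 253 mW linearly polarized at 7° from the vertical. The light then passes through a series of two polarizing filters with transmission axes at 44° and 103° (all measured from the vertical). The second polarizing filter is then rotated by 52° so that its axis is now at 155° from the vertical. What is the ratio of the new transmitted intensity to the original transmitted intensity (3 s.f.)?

Before rotation:
By Malus's law, I₁ = I₀ cos²(44° − 7°) = I₀ cos²(37°) = 0.6378 I₀.
I₂ = I₁ cos²(103° − 44°) = 0.6378 I₀ · cos²(59°) = 0.1692 I₀.
After rotation:
I₁ = I₀ cos²(44° − 7°) = I₀ cos²(37°) = 0.6378 I₀.
Angle between axes 1 and 2: 69°. I₂ = 0.6378 I₀ · cos²(69°) = 0.08191 I₀.
Ratio = 0.08191 / 0.1692 = 0.4841.

I_new/I_old ≈ 0.484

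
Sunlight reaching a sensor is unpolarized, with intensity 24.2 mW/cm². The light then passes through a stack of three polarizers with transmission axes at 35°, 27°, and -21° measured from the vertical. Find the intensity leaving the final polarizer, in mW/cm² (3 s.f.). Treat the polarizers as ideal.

I ≈ 5.31 mW/cm²

Unpolarized light through the first polarizer → I₁ = 24.2 mW/cm²/2 = 12.1 mW/cm², polarized at 35°.
I₂ = I₁ · cos²(8°) = 12.1 · 0.9806 = 11.87 mW/cm².
I₃ = I₂ · cos²(48°) = 11.87 · 0.4477 = 5.313 mW/cm².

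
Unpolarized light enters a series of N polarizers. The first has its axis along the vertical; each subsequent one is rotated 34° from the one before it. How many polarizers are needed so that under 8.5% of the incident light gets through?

N = 6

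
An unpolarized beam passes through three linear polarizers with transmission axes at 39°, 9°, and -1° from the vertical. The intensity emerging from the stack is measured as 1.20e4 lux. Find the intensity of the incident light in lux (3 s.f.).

Unpolarized light through the first polarizer → I₁ = ½ I₀, now polarized at 39°.
I₂ = I₁ cos²(9° − 39°) = 0.5 I₀ · cos²(30°) = 0.375 I₀.
I₃ = I₂ cos²(-1° − 9°) = 0.375 I₀ · cos²(10°) = 0.3637 I₀.
So 1.20e4 lux = 0.3637 I₀, giving I₀ = 1.20e4/0.3637 = 3.299e+04 lux.

I₀ ≈ 3.30e4 lux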